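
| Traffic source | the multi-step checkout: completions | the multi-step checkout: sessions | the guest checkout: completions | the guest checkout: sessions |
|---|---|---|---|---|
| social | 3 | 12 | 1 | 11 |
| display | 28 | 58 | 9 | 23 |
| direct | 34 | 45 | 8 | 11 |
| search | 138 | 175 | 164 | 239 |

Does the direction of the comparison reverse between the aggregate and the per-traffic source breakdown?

No

Social: the multi-step checkout 3/12 = 25.0%, the guest checkout 1/11 = 9.1% → the multi-step checkout
Display: the multi-step checkout 28/58 = 48.3%, the guest checkout 9/23 = 39.1% → the multi-step checkout
Direct: the multi-step checkout 34/45 = 75.6%, the guest checkout 8/11 = 72.7% → the multi-step checkout
Search: the multi-step checkout 138/175 = 78.9%, the guest checkout 164/239 = 68.6% → the multi-step checkout
Overall: the multi-step checkout 203/290 = 70.0%, the guest checkout 182/284 = 64.1% → the multi-step checkout
The multi-step checkout wins overall and in every traffic group — no reversal.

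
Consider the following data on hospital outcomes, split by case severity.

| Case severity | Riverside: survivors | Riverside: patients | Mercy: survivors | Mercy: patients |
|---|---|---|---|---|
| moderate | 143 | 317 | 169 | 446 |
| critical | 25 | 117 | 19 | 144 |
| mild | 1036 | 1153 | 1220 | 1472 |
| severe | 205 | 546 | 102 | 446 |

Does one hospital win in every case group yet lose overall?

Moderate: Riverside 143/317 = 45.1%, Mercy 169/446 = 37.9% → Riverside
Critical: Riverside 25/117 = 21.4%, Mercy 19/144 = 13.2% → Riverside
Mild: Riverside 1036/1153 = 89.9%, Mercy 1220/1472 = 82.9% → Riverside
Severe: Riverside 205/546 = 37.5%, Mercy 102/446 = 22.9% → Riverside
Overall: Riverside 1409/2133 = 66.1%, Mercy 1510/2508 = 60.2% → Riverside
Riverside wins overall and in every case group — no reversal.

No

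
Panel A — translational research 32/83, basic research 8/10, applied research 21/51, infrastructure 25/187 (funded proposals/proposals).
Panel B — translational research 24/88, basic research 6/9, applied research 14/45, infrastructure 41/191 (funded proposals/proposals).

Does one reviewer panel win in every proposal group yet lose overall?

Translational research: Panel A 32/83 = 38.6%, Panel B 24/88 = 27.3% → Panel A
Basic research: Panel A 8/10 = 80.0%, Panel B 6/9 = 66.7% → Panel A
Applied research: Panel A 21/51 = 41.2%, Panel B 14/45 = 31.1% → Panel A
Infrastructure: Panel A 25/187 = 13.4%, Panel B 41/191 = 21.5% → Panel B
Overall: Panel A 86/331 = 26.0%, Panel B 85/333 = 25.5% → Panel A
Neither sweeps: Panel A wins 3 of 4 groups, Panel B wins 1. Panel A wins overall but not every group — no Simpson reversal.

No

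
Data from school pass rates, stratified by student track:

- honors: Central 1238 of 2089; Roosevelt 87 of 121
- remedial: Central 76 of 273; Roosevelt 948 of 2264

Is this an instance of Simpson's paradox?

Yes

Honors: Central 1238/2089 = 59.3%, Roosevelt 87/121 = 71.9% → Roosevelt
Remedial: Central 76/273 = 27.8%, Roosevelt 948/2264 = 41.9% → Roosevelt
Overall: Central 1314/2362 = 55.6%, Roosevelt 1035/2385 = 43.4% → Central
Roosevelt wins each student group but Central wins overall — the comparison reverses. Roosevelt's students skew toward remedial, which has a lower base rate.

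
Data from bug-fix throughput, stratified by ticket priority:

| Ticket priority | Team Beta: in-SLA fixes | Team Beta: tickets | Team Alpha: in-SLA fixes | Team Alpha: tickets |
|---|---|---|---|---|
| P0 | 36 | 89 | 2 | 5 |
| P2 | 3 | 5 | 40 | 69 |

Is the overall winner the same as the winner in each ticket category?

No

P0: Team Beta 36/89 = 40.4%, Team Alpha 2/5 = 40.0% → Team Beta
P2: Team Beta 3/5 = 60.0%, Team Alpha 40/69 = 58.0% → Team Beta
Overall: Team Beta 39/94 = 41.5%, Team Alpha 42/74 = 56.8% → Team Alpha
Team Beta wins each ticket group but Team Alpha wins overall — the comparison reverses. Team Beta's tickets skew toward P0, which has a lower base rate.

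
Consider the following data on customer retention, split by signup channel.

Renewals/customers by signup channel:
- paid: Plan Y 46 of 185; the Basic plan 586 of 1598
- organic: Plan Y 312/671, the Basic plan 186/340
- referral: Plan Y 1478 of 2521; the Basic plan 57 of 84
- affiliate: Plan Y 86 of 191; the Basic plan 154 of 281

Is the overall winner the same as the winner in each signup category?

Paid: Plan Y 46/185 = 24.9%, the Basic plan 586/1598 = 36.7% → the Basic plan
Organic: Plan Y 312/671 = 46.5%, the Basic plan 186/340 = 54.7% → the Basic plan
Referral: Plan Y 1478/2521 = 58.6%, the Basic plan 57/84 = 67.9% → the Basic plan
Affiliate: Plan Y 86/191 = 45.0%, the Basic plan 154/281 = 54.8% → the Basic plan
Overall: Plan Y 1922/3568 = 53.9%, the Basic plan 983/2303 = 42.7% → Plan Y
The Basic plan wins each signup group but Plan Y wins overall — the comparison reverses. The Basic plan's customers skew toward paid, which has a lower base rate.

No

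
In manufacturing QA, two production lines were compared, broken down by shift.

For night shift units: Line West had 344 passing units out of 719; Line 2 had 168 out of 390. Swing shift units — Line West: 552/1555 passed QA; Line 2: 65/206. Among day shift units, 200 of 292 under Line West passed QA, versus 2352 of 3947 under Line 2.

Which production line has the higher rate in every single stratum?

Line West

Night shift: Line West 344/719 = 47.8%, Line 2 168/390 = 43.1% → Line West
Swing shift: Line West 552/1555 = 35.5%, Line 2 65/206 = 31.6% → Line West
Day shift: Line West 200/292 = 68.5%, Line 2 2352/3947 = 59.6% → Line West
Line West has the higher rate in all 3 groups.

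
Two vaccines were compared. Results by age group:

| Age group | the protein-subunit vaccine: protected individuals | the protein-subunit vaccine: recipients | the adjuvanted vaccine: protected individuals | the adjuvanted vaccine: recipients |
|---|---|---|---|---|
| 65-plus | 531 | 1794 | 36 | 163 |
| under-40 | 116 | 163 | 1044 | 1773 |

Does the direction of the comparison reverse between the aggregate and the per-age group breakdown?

Yes

65-plus: the protein-subunit vaccine 531/1794 = 29.6%, the adjuvanted vaccine 36/163 = 22.1% → the protein-subunit vaccine
Under-40: the protein-subunit vaccine 116/163 = 71.2%, the adjuvanted vaccine 1044/1773 = 58.9% → the protein-subunit vaccine
Overall: the protein-subunit vaccine 647/1957 = 33.1%, the adjuvanted vaccine 1080/1936 = 55.8% → the adjuvanted vaccine
The protein-subunit vaccine wins each age group but the adjuvanted vaccine wins overall — the comparison reverses. The protein-subunit vaccine's recipients skew toward 65-plus, which has a lower base rate.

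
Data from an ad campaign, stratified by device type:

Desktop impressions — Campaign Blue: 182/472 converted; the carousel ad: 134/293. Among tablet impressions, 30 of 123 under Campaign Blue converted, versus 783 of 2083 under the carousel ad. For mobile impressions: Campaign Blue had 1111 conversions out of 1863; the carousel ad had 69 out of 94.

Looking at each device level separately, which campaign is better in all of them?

Desktop: Campaign Blue 182/472 = 38.6%, the carousel ad 134/293 = 45.7% → the carousel ad
Tablet: Campaign Blue 30/123 = 24.4%, the carousel ad 783/2083 = 37.6% → the carousel ad
Mobile: Campaign Blue 1111/1863 = 59.6%, the carousel ad 69/94 = 73.4% → the carousel ad
The carousel ad has the higher rate in all 3 groups.

the carousel ad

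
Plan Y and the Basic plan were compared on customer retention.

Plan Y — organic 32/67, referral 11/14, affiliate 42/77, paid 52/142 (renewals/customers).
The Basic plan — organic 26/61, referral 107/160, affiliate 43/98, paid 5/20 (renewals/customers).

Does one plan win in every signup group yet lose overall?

Yes

Organic: Plan Y 32/67 = 47.8%, the Basic plan 26/61 = 42.6% → Plan Y
Referral: Plan Y 11/14 = 78.6%, the Basic plan 107/160 = 66.9% → Plan Y
Affiliate: Plan Y 42/77 = 54.5%, the Basic plan 43/98 = 43.9% → Plan Y
Paid: Plan Y 52/142 = 36.6%, the Basic plan 5/20 = 25.0% → Plan Y
Overall: Plan Y 137/300 = 45.7%, the Basic plan 181/339 = 53.4% → the Basic plan
Plan Y wins each signup group but the Basic plan wins overall — the comparison reverses. Plan Y's customers skew toward paid, which has a lower base rate.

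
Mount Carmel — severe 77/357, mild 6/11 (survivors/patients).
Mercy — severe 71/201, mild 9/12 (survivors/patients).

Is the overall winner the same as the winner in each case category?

Yes

Severe: Mount Carmel 77/357 = 21.6%, Mercy 71/201 = 35.3% → Mercy
Mild: Mount Carmel 6/11 = 54.5%, Mercy 9/12 = 75.0% → Mercy
Overall: Mount Carmel 83/368 = 22.6%, Mercy 80/213 = 37.6% → Mercy
Mercy wins overall and in every case group — no reversal.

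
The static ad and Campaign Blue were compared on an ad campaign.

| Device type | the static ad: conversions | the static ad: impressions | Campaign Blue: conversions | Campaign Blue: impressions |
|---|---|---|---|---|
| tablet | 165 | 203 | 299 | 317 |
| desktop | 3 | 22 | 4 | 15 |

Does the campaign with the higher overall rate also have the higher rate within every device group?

Tablet: the static ad 165/203 = 81.3%, Campaign Blue 299/317 = 94.3% → Campaign Blue
Desktop: the static ad 3/22 = 13.6%, Campaign Blue 4/15 = 26.7% → Campaign Blue
Overall: the static ad 168/225 = 74.7%, Campaign Blue 303/332 = 91.3% → Campaign Blue
Campaign Blue wins overall and in every device group — no reversal.

Yes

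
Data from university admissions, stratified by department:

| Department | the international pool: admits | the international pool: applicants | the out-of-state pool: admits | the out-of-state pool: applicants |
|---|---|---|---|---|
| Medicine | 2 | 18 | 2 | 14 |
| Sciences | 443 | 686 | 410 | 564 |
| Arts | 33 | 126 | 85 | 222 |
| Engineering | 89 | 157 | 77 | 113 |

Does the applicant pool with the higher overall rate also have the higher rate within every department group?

Yes

Medicine: the international pool 2/18 = 11.1%, the out-of-state pool 2/14 = 14.3% → the out-of-state pool
Sciences: the international pool 443/686 = 64.6%, the out-of-state pool 410/564 = 72.7% → the out-of-state pool
Arts: the international pool 33/126 = 26.2%, the out-of-state pool 85/222 = 38.3% → the out-of-state pool
Engineering: the international pool 89/157 = 56.7%, the out-of-state pool 77/113 = 68.1% → the out-of-state pool
Overall: the international pool 567/987 = 57.4%, the out-of-state pool 574/913 = 62.9% → the out-of-state pool
The out-of-state pool wins overall and in every department group — no reversal.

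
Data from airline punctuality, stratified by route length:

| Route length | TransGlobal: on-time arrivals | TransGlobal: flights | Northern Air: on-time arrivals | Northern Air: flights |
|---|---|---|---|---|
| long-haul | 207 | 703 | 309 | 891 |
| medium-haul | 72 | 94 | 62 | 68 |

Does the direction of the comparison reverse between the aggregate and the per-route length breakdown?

No

Long-haul: TransGlobal 207/703 = 29.4%, Northern Air 309/891 = 34.7% → Northern Air
Medium-haul: TransGlobal 72/94 = 76.6%, Northern Air 62/68 = 91.2% → Northern Air
Overall: TransGlobal 279/797 = 35.0%, Northern Air 371/959 = 38.7% → Northern Air
Northern Air wins overall and in every route group — no reversal.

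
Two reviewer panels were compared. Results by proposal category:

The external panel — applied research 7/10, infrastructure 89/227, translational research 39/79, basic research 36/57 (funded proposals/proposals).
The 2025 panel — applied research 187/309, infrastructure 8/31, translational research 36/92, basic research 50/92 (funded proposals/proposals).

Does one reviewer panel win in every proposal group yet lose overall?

Applied research: the external panel 7/10 = 70.0%, the 2025 panel 187/309 = 60.5% → the external panel
Infrastructure: the external panel 89/227 = 39.2%, the 2025 panel 8/31 = 25.8% → the external panel
Translational research: the external panel 39/79 = 49.4%, the 2025 panel 36/92 = 39.1% → the external panel
Basic research: the external panel 36/57 = 63.2%, the 2025 panel 50/92 = 54.3% → the external panel
Overall: the external panel 171/373 = 45.8%, the 2025 panel 281/524 = 53.6% → the 2025 panel
The external panel wins each proposal group but the 2025 panel wins overall — the comparison reverses. The external panel's proposals skew toward infrastructure, which has a lower base rate.

Yes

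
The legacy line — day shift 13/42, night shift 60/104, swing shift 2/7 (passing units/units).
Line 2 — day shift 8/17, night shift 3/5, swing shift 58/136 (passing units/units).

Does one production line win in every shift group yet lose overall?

Day shift: the legacy line 13/42 = 31.0%, Line 2 8/17 = 47.1% → Line 2
Night shift: the legacy line 60/104 = 57.7%, Line 2 3/5 = 60.0% → Line 2
Swing shift: the legacy line 2/7 = 28.6%, Line 2 58/136 = 42.6% → Line 2
Overall: the legacy line 75/153 = 49.0%, Line 2 69/158 = 43.7% → the legacy line
Line 2 wins each shift group but the legacy line wins overall — the comparison reverses. Line 2's units skew toward swing shift, which has a lower base rate.

Yes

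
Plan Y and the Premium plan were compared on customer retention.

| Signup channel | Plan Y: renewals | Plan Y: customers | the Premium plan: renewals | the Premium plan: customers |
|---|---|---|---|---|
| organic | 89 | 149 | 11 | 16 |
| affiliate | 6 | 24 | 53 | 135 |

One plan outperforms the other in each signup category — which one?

the Premium plan

Organic: Plan Y 89/149 = 59.7%, the Premium plan 11/16 = 68.8% → the Premium plan
Affiliate: Plan Y 6/24 = 25.0%, the Premium plan 53/135 = 39.3% → the Premium plan
The Premium plan has the higher rate in both groups.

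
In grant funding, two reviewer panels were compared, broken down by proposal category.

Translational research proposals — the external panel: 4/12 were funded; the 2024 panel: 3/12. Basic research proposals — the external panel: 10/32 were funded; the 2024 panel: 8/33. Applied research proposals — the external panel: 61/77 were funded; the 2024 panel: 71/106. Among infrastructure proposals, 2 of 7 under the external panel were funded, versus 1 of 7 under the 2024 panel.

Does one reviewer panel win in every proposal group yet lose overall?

No

Translational research: the external panel 4/12 = 33.3%, the 2024 panel 3/12 = 25.0% → the external panel
Basic research: the external panel 10/32 = 31.2%, the 2024 panel 8/33 = 24.2% → the external panel
Applied research: the external panel 61/77 = 79.2%, the 2024 panel 71/106 = 67.0% → the external panel
Infrastructure: the external panel 2/7 = 28.6%, the 2024 panel 1/7 = 14.3% → the external panel
Overall: the external panel 77/128 = 60.2%, the 2024 panel 83/158 = 52.5% → the external panel
The external panel wins overall and in every proposal group — no reversal.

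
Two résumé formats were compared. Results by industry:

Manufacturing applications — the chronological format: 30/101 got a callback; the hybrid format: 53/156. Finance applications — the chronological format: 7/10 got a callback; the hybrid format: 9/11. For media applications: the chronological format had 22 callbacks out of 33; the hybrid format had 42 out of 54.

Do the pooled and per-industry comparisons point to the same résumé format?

Yes

Manufacturing: the chronological format 30/101 = 29.7%, the hybrid format 53/156 = 34.0% → the hybrid format
Finance: the chronological format 7/10 = 70.0%, the hybrid format 9/11 = 81.8% → the hybrid format
Media: the chronological format 22/33 = 66.7%, the hybrid format 42/54 = 77.8% → the hybrid format
Overall: the chronological format 59/144 = 41.0%, the hybrid format 104/221 = 47.1% → the hybrid format
The hybrid format wins overall and in every industry group — no reversal.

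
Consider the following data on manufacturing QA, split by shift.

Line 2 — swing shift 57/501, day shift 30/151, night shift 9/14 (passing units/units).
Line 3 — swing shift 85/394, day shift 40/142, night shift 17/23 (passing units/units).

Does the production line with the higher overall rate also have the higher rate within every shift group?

Swing shift: Line 2 57/501 = 11.4%, Line 3 85/394 = 21.6% → Line 3
Day shift: Line 2 30/151 = 19.9%, Line 3 40/142 = 28.2% → Line 3
Night shift: Line 2 9/14 = 64.3%, Line 3 17/23 = 73.9% → Line 3
Overall: Line 2 96/666 = 14.4%, Line 3 142/559 = 25.4% → Line 3
Line 3 wins overall and in every shift group — no reversal.

Yes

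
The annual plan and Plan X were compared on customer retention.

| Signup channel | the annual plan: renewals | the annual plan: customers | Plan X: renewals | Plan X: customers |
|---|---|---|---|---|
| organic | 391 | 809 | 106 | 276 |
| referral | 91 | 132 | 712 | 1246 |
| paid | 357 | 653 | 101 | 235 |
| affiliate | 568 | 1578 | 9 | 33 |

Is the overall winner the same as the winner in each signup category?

No

Organic: the annual plan 391/809 = 48.3%, Plan X 106/276 = 38.4% → the annual plan
Referral: the annual plan 91/132 = 68.9%, Plan X 712/1246 = 57.1% → the annual plan
Paid: the annual plan 357/653 = 54.7%, Plan X 101/235 = 43.0% → the annual plan
Affiliate: the annual plan 568/1578 = 36.0%, Plan X 9/33 = 27.3% → the annual plan
Overall: the annual plan 1407/3172 = 44.4%, Plan X 928/1790 = 51.8% → Plan X
The annual plan wins each signup group but Plan X wins overall — the comparison reverses. The annual plan's customers skew toward affiliate, which has a lower base rate.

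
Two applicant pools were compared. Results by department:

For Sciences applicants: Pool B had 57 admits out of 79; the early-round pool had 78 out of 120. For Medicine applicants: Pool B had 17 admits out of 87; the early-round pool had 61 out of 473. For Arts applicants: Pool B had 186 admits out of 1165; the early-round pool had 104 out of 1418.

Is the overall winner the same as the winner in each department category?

Sciences: Pool B 57/79 = 72.2%, the early-round pool 78/120 = 65.0% → Pool B
Medicine: Pool B 17/87 = 19.5%, the early-round pool 61/473 = 12.9% → Pool B
Arts: Pool B 186/1165 = 16.0%, the early-round pool 104/1418 = 7.3% → Pool B
Overall: Pool B 260/1331 = 19.5%, the early-round pool 243/2011 = 12.1% → Pool B
Pool B wins overall and in every department group — no reversal.

Yes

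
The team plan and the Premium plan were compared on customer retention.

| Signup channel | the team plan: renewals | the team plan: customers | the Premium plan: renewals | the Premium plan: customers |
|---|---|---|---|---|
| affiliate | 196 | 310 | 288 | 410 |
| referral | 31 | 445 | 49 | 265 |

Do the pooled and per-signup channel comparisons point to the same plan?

Affiliate: the team plan 196/310 = 63.2%, the Premium plan 288/410 = 70.2% → the Premium plan
Referral: the team plan 31/445 = 7.0%, the Premium plan 49/265 = 18.5% → the Premium plan
Overall: the team plan 227/755 = 30.1%, the Premium plan 337/675 = 49.9% → the Premium plan
The Premium plan wins overall and in every signup group — no reversal.

Yes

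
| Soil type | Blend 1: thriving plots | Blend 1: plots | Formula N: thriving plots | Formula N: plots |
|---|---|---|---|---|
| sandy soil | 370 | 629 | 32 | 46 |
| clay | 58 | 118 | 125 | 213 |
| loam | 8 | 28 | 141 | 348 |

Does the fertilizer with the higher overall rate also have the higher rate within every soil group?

Sandy soil: Blend 1 370/629 = 58.8%, Formula N 32/46 = 69.6% → Formula N
Clay: Blend 1 58/118 = 49.2%, Formula N 125/213 = 58.7% → Formula N
Loam: Blend 1 8/28 = 28.6%, Formula N 141/348 = 40.5% → Formula N
Overall: Blend 1 436/775 = 56.3%, Formula N 298/607 = 49.1% → Blend 1
Formula N wins each soil group but Blend 1 wins overall — the comparison reverses. Formula N's plots skew toward loam, which has a lower base rate.

No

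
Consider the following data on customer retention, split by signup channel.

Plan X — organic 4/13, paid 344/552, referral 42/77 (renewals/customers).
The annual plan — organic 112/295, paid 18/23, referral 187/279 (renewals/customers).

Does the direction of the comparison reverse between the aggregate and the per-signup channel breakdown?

Organic: Plan X 4/13 = 30.8%, the annual plan 112/295 = 38.0% → the annual plan
Paid: Plan X 344/552 = 62.3%, the annual plan 18/23 = 78.3% → the annual plan
Referral: Plan X 42/77 = 54.5%, the annual plan 187/279 = 67.0% → the annual plan
Overall: Plan X 390/642 = 60.7%, the annual plan 317/597 = 53.1% → Plan X
The annual plan wins each signup group but Plan X wins overall — the comparison reverses. The annual plan's customers skew toward organic, which has a lower base rate.

Yes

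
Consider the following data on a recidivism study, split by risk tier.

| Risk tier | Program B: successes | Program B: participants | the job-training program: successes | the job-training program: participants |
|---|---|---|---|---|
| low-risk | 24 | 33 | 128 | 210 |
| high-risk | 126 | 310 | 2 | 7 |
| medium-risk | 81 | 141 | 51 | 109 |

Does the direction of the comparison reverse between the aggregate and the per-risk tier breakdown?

Low-risk: Program B 24/33 = 72.7%, the job-training program 128/210 = 61.0% → Program B
High-risk: Program B 126/310 = 40.6%, the job-training program 2/7 = 28.6% → Program B
Medium-risk: Program B 81/141 = 57.4%, the job-training program 51/109 = 46.8% → Program B
Overall: Program B 231/484 = 47.7%, the job-training program 181/326 = 55.5% → the job-training program
Program B wins each risk group but the job-training program wins overall — the comparison reverses. Program B's participants skew toward high-risk, which has a lower base rate.

Yes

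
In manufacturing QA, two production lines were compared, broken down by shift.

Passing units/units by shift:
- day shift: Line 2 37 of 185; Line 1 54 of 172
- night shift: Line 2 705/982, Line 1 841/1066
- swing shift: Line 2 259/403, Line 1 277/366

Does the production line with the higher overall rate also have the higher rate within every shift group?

Yes

Day shift: Line 2 37/185 = 20.0%, Line 1 54/172 = 31.4% → Line 1
Night shift: Line 2 705/982 = 71.8%, Line 1 841/1066 = 78.9% → Line 1
Swing shift: Line 2 259/403 = 64.3%, Line 1 277/366 = 75.7% → Line 1
Overall: Line 2 1001/1570 = 63.8%, Line 1 1172/1604 = 73.1% → Line 1
Line 1 wins overall and in every shift group — no reversal.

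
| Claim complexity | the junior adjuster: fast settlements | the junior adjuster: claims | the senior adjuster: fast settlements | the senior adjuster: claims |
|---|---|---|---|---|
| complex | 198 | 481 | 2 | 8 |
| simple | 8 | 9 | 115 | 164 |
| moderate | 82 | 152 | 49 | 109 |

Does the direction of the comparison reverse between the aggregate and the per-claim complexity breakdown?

Yes

Complex: the junior adjuster 198/481 = 41.2%, the senior adjuster 2/8 = 25.0% → the junior adjuster
Simple: the junior adjuster 8/9 = 88.9%, the senior adjuster 115/164 = 70.1% → the junior adjuster
Moderate: the junior adjuster 82/152 = 53.9%, the senior adjuster 49/109 = 45.0% → the junior adjuster
Overall: the junior adjuster 288/642 = 44.9%, the senior adjuster 166/281 = 59.1% → the senior adjuster
The junior adjuster wins each claim group but the senior adjuster wins overall — the comparison reverses. The junior adjuster's claims skew toward complex, which has a lower base rate.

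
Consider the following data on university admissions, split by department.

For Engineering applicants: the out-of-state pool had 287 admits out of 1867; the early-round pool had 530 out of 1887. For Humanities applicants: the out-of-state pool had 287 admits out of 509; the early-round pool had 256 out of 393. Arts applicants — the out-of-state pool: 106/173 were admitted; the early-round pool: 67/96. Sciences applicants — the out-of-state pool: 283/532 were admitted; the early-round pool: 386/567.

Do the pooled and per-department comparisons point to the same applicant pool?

Yes

Engineering: the out-of-state pool 287/1867 = 15.4%, the early-round pool 530/1887 = 28.1% → the early-round pool
Humanities: the out-of-state pool 287/509 = 56.4%, the early-round pool 256/393 = 65.1% → the early-round pool
Arts: the out-of-state pool 106/173 = 61.3%, the early-round pool 67/96 = 69.8% → the early-round pool
Sciences: the out-of-state pool 283/532 = 53.2%, the early-round pool 386/567 = 68.1% → the early-round pool
Overall: the out-of-state pool 963/3081 = 31.3%, the early-round pool 1239/2943 = 42.1% → the early-round pool
The early-round pool wins overall and in every department group — no reversal.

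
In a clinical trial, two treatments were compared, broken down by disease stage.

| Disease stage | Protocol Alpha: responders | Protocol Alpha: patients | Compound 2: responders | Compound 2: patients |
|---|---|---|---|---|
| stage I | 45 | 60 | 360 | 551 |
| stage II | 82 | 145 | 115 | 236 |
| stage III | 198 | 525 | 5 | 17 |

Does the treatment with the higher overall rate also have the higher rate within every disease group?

Stage I: Protocol Alpha 45/60 = 75.0%, Compound 2 360/551 = 65.3% → Protocol Alpha
Stage II: Protocol Alpha 82/145 = 56.6%, Compound 2 115/236 = 48.7% → Protocol Alpha
Stage III: Protocol Alpha 198/525 = 37.7%, Compound 2 5/17 = 29.4% → Protocol Alpha
Overall: Protocol Alpha 325/730 = 44.5%, Compound 2 480/804 = 59.7% → Compound 2
Protocol Alpha wins each disease group but Compound 2 wins overall — the comparison reverses. Protocol Alpha's patients skew toward stage III, which has a lower base rate.

No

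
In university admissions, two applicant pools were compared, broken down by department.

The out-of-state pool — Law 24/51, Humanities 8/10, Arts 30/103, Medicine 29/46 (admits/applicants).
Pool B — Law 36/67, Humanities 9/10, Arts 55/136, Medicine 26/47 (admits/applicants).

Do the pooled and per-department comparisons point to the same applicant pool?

Law: the out-of-state pool 24/51 = 47.1%, Pool B 36/67 = 53.7% → Pool B
Humanities: the out-of-state pool 8/10 = 80.0%, Pool B 9/10 = 90.0% → Pool B
Arts: the out-of-state pool 30/103 = 29.1%, Pool B 55/136 = 40.4% → Pool B
Medicine: the out-of-state pool 29/46 = 63.0%, Pool B 26/47 = 55.3% → the out-of-state pool
Overall: the out-of-state pool 91/210 = 43.3%, Pool B 126/260 = 48.5% → Pool B
Neither sweeps: the out-of-state pool wins 1 of 4 groups, Pool B wins 3. Pool B wins overall but not every group — no Simpson reversal.

No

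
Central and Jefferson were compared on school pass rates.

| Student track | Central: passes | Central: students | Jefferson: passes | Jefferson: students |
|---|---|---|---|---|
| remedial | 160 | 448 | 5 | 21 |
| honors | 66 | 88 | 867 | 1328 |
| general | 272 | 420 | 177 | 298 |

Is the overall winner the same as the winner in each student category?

Remedial: Central 160/448 = 35.7%, Jefferson 5/21 = 23.8% → Central
Honors: Central 66/88 = 75.0%, Jefferson 867/1328 = 65.3% → Central
General: Central 272/420 = 64.8%, Jefferson 177/298 = 59.4% → Central
Overall: Central 498/956 = 52.1%, Jefferson 1049/1647 = 63.7% → Jefferson
Central wins each student group but Jefferson wins overall — the comparison reverses. Central's students skew toward remedial, which has a lower base rate.

No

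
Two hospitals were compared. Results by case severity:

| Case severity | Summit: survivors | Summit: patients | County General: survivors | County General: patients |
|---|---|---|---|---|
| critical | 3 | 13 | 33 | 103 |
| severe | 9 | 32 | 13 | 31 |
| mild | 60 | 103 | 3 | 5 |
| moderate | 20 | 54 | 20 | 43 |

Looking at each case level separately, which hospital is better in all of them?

Critical: Summit 3/13 = 23.1%, County General 33/103 = 32.0% → County General
Severe: Summit 9/32 = 28.1%, County General 13/31 = 41.9% → County General
Mild: Summit 60/103 = 58.3%, County General 3/5 = 60.0% → County General
Moderate: Summit 20/54 = 37.0%, County General 20/43 = 46.5% → County General
County General has the higher rate in all 4 groups.

County General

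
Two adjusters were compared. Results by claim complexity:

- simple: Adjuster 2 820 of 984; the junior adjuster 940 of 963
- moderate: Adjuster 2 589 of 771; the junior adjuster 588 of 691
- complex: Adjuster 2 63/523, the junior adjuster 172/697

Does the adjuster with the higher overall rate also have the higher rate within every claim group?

Simple: Adjuster 2 820/984 = 83.3%, the junior adjuster 940/963 = 97.6% → the junior adjuster
Moderate: Adjuster 2 589/771 = 76.4%, the junior adjuster 588/691 = 85.1% → the junior adjuster
Complex: Adjuster 2 63/523 = 12.0%, the junior adjuster 172/697 = 24.7% → the junior adjuster
Overall: Adjuster 2 1472/2278 = 64.6%, the junior adjuster 1700/2351 = 72.3% → the junior adjuster
The junior adjuster wins overall and in every claim group — no reversal.

Yes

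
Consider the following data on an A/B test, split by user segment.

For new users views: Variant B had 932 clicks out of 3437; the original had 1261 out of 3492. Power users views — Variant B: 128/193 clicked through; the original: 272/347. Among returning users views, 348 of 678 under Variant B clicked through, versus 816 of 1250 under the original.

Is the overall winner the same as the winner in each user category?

Yes

New users: Variant B 932/3437 = 27.1%, the original 1261/3492 = 36.1% → the original
Power users: Variant B 128/193 = 66.3%, the original 272/347 = 78.4% → the original
Returning users: Variant B 348/678 = 51.3%, the original 816/1250 = 65.3% → the original
Overall: Variant B 1408/4308 = 32.7%, the original 2349/5089 = 46.2% → the original
The original wins overall and in every user group — no reversal.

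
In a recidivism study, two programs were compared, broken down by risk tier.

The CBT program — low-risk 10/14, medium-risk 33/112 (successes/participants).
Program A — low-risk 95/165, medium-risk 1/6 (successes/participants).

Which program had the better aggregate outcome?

Low-risk: the CBT program 10/14 = 71.4%, Program A 95/165 = 57.6% → the CBT program
Medium-risk: the CBT program 33/112 = 29.5%, Program A 1/6 = 16.7% → the CBT program
Overall: the CBT program 43/126 = 34.1%, Program A 96/171 = 56.1% → Program A
(The CBT program wins every risk group but Program A wins overall — the CBT program's participants skew toward the low-rate medium-risk group.)

Program A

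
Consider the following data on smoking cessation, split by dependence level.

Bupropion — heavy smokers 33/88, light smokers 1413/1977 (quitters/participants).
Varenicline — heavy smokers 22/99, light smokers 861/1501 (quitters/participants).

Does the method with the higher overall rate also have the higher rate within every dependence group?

Heavy smokers: bupropion 33/88 = 37.5%, varenicline 22/99 = 22.2% → bupropion
Light smokers: bupropion 1413/1977 = 71.5%, varenicline 861/1501 = 57.4% → bupropion
Overall: bupropion 1446/2065 = 70.0%, varenicline 883/1600 = 55.2% → bupropion
Bupropion wins overall and in every dependence group — no reversal.

Yes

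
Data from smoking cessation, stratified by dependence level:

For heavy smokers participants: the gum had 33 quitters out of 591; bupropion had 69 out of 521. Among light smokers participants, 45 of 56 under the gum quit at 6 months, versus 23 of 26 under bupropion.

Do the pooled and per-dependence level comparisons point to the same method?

Heavy smokers: the gum 33/591 = 5.6%, bupropion 69/521 = 13.2% → bupropion
Light smokers: the gum 45/56 = 80.4%, bupropion 23/26 = 88.5% → bupropion
Overall: the gum 78/647 = 12.1%, bupropion 92/547 = 16.8% → bupropion
Bupropion wins overall and in every dependence group — no reversal.

Yes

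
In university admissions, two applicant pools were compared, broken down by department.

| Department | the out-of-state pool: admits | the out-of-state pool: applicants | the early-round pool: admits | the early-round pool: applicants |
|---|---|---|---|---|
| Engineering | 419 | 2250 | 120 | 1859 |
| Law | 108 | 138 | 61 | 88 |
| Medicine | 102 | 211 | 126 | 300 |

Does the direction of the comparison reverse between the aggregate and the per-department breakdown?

No

Engineering: the out-of-state pool 419/2250 = 18.6%, the early-round pool 120/1859 = 6.5% → the out-of-state pool
Law: the out-of-state pool 108/138 = 78.3%, the early-round pool 61/88 = 69.3% → the out-of-state pool
Medicine: the out-of-state pool 102/211 = 48.3%, the early-round pool 126/300 = 42.0% → the out-of-state pool
Overall: the out-of-state pool 629/2599 = 24.2%, the early-round pool 307/2247 = 13.7% → the out-of-state pool
The out-of-state pool wins overall and in every department group — no reversal.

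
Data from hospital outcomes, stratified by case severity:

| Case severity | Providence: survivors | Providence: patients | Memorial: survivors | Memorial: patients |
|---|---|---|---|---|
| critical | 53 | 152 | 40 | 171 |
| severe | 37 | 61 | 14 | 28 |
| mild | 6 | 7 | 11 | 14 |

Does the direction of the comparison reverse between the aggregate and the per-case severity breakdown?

Critical: Providence 53/152 = 34.9%, Memorial 40/171 = 23.4% → Providence
Severe: Providence 37/61 = 60.7%, Memorial 14/28 = 50.0% → Providence
Mild: Providence 6/7 = 85.7%, Memorial 11/14 = 78.6% → Providence
Overall: Providence 96/220 = 43.6%, Memorial 65/213 = 30.5% → Providence
Providence wins overall and in every case group — no reversal.

No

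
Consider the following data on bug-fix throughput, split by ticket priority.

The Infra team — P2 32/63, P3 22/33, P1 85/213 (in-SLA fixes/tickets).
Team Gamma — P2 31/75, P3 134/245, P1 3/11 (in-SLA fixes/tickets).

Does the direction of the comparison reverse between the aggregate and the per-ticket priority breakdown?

Yes

P2: the Infra team 32/63 = 50.8%, Team Gamma 31/75 = 41.3% → the Infra team
P3: the Infra team 22/33 = 66.7%, Team Gamma 134/245 = 54.7% → the Infra team
P1: the Infra team 85/213 = 39.9%, Team Gamma 3/11 = 27.3% → the Infra team
Overall: the Infra team 139/309 = 45.0%, Team Gamma 168/331 = 50.8% → Team Gamma
The Infra team wins each ticket group but Team Gamma wins overall — the comparison reverses. The Infra team's tickets skew toward P1, which has a lower base rate.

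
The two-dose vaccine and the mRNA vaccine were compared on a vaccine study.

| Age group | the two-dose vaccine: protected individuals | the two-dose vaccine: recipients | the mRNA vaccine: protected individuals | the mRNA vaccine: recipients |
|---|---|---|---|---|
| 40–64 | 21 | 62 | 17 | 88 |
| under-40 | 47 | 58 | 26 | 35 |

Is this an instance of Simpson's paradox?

40–64: the two-dose vaccine 21/62 = 33.9%, the mRNA vaccine 17/88 = 19.3% → the two-dose vaccine
Under-40: the two-dose vaccine 47/58 = 81.0%, the mRNA vaccine 26/35 = 74.3% → the two-dose vaccine
Overall: the two-dose vaccine 68/120 = 56.7%, the mRNA vaccine 43/123 = 35.0% → the two-dose vaccine
The two-dose vaccine wins overall and in every age group — no reversal.

No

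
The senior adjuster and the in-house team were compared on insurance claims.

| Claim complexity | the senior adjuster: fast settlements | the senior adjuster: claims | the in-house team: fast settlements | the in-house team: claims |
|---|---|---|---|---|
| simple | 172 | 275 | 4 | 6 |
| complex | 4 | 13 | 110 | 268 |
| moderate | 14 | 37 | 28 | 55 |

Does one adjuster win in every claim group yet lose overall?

Yes

Simple: the senior adjuster 172/275 = 62.5%, the in-house team 4/6 = 66.7% → the in-house team
Complex: the senior adjuster 4/13 = 30.8%, the in-house team 110/268 = 41.0% → the in-house team
Moderate: the senior adjuster 14/37 = 37.8%, the in-house team 28/55 = 50.9% → the in-house team
Overall: the senior adjuster 190/325 = 58.5%, the in-house team 142/329 = 43.2% → the senior adjuster
The in-house team wins each claim group but the senior adjuster wins overall — the comparison reverses. The in-house team's claims skew toward complex, which has a lower base rate.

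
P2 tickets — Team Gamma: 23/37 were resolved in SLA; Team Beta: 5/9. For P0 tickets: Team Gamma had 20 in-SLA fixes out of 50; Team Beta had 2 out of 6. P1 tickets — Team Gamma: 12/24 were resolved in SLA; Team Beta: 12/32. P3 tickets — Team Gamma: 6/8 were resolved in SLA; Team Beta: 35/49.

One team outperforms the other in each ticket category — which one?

Team Gamma

P2: Team Gamma 23/37 = 62.2%, Team Beta 5/9 = 55.6% → Team Gamma
P0: Team Gamma 20/50 = 40.0%, Team Beta 2/6 = 33.3% → Team Gamma
P1: Team Gamma 12/24 = 50.0%, Team Beta 12/32 = 37.5% → Team Gamma
P3: Team Gamma 6/8 = 75.0%, Team Beta 35/49 = 71.4% → Team Gamma
Team Gamma has the higher rate in all 4 groups.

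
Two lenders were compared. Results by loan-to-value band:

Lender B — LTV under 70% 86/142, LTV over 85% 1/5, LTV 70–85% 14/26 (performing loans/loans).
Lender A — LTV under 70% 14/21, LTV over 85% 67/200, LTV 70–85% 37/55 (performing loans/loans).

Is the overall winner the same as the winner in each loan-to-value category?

LTV under 70%: Lender B 86/142 = 60.6%, Lender A 14/21 = 66.7% → Lender A
LTV over 85%: Lender B 1/5 = 20.0%, Lender A 67/200 = 33.5% → Lender A
LTV 70–85%: Lender B 14/26 = 53.8%, Lender A 37/55 = 67.3% → Lender A
Overall: Lender B 101/173 = 58.4%, Lender A 118/276 = 42.8% → Lender B
Lender A wins each loan-to-value group but Lender B wins overall — the comparison reverses. Lender A's loans skew toward LTV over 85%, which has a lower base rate.

No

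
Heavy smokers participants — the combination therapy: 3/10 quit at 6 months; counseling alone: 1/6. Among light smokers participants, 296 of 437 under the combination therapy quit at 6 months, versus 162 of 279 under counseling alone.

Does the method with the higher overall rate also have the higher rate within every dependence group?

Yes

Heavy smokers: the combination therapy 3/10 = 30.0%, counseling alone 1/6 = 16.7% → the combination therapy
Light smokers: the combination therapy 296/437 = 67.7%, counseling alone 162/279 = 58.1% → the combination therapy
Overall: the combination therapy 299/447 = 66.9%, counseling alone 163/285 = 57.2% → the combination therapy
The combination therapy wins overall and in every dependence group — no reversal.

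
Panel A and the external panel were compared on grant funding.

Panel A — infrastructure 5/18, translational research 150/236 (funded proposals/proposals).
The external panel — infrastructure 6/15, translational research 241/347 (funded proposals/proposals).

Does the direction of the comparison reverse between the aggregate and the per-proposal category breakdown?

No

Infrastructure: Panel A 5/18 = 27.8%, the external panel 6/15 = 40.0% → the external panel
Translational research: Panel A 150/236 = 63.6%, the external panel 241/347 = 69.5% → the external panel
Overall: Panel A 155/254 = 61.0%, the external panel 247/362 = 68.2% → the external panel
The external panel wins overall and in every proposal group — no reversal.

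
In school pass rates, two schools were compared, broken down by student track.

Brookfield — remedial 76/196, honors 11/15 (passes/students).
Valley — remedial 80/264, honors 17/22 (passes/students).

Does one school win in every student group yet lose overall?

No

Remedial: Brookfield 76/196 = 38.8%, Valley 80/264 = 30.3% → Brookfield
Honors: Brookfield 11/15 = 73.3%, Valley 17/22 = 77.3% → Valley
Overall: Brookfield 87/211 = 41.2%, Valley 97/286 = 33.9% → Brookfield
Neither sweeps: Brookfield wins 1 of 2 groups, Valley wins 1. Brookfield wins overall but not every group — no Simpson reversal.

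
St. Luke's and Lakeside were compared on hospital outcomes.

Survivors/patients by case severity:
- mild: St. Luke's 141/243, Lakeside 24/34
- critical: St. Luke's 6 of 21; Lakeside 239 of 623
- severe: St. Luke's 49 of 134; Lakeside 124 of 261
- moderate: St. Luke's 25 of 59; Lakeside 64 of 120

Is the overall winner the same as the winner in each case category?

No

Mild: St. Luke's 141/243 = 58.0%, Lakeside 24/34 = 70.6% → Lakeside
Critical: St. Luke's 6/21 = 28.6%, Lakeside 239/623 = 38.4% → Lakeside
Severe: St. Luke's 49/134 = 36.6%, Lakeside 124/261 = 47.5% → Lakeside
Moderate: St. Luke's 25/59 = 42.4%, Lakeside 64/120 = 53.3% → Lakeside
Overall: St. Luke's 221/457 = 48.4%, Lakeside 451/1038 = 43.4% → St. Luke's
Lakeside wins each case group but St. Luke's wins overall — the comparison reverses. Lakeside's patients skew toward critical, which has a lower base rate.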